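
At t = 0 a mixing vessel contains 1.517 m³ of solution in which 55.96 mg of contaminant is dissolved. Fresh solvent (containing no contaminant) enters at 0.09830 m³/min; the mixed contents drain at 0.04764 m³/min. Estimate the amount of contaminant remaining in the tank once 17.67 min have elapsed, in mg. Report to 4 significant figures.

Total volume: dV/dt = Q_in − Q_out = 0.0506600 m³/min, so V(t) = 1.517 + 0.0506600 t and V(17.67) = 2.41216 m³.
Solute balance: dm/dt = 0 − Q_out C = −Q_out m/V(t).
Separate: dm/m = −Q_out dt/V(t) ⇒ ln(m/m₀) = −(Q_out/(Q_in−Q_out)) ln(V/V₀).
m = m₀ (V₀/V)^(Q_out/(Q_in−Q_out)) = 55.96 × (1.517/2.41216)^(0.940387) = 36.1796 mg.

36.18 mg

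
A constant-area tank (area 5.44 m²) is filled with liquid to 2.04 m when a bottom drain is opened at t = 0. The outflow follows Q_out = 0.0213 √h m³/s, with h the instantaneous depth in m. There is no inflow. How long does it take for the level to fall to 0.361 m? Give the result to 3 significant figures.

With no inflow, A dh/dt = −0.0213 √h.
This is separable: 2 d(√h)/dt = −0.0213/A, so √h = √h₀ − (0.0213/(2A)) t.
t = 2A(√h₀ − √h)/0.0213 = 2·5.44·(√2.04 − √0.361)/0.0213
  = 10.880 × (1.4283 − 0.60083) / 0.0213 = 422.66 s.

423 s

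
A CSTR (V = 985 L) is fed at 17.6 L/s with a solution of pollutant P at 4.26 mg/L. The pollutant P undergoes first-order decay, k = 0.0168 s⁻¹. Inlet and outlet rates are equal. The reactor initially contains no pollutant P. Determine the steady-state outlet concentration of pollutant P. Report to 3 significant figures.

2.20 mg/L

V dC/dt = Q(C_in − C) − k V C.
Steady state (dC/dt = 0): C_ss = Q C_in/(Q + kV) = C_in/(1 + kV/Q).
C_ss = 17.6·4.26/(17.6 + 0.0168·985) = 74.976/34.148 = 2.1956 mg/L.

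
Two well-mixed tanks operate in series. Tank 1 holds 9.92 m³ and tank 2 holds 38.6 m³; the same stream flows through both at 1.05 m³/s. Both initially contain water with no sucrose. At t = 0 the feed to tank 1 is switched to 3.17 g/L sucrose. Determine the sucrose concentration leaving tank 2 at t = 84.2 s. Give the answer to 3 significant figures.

2.74 g/L

Each tank obeys Vᵢ dCᵢ/dt = Q(Cᵢ₋₁ − Cᵢ), so τᵢ = Vᵢ/Q.
τ₁ = 9.92/1.05 = 9.4476 s; τ₂ = 38.6/1.05 = 36.762 s.
Tank 1: C₁ = C_in(1 − e^(−t/τ₁)). Tank 2 (τ₁ ≠ τ₂): C₂ = C_in[1 − (τ₁ e^(−t/τ₁) − τ₂ e^(−t/τ₂))/(τ₁ − τ₂)].
At t = 84.2: e^(−t/τ₁) = 0.00013472, e^(−t/τ₂) = 0.10122.
C₂ = 3.17·[1 − (9.4476·0.00013472 − 36.762·0.10122)/(-27.314)] = 3.17·0.86381 = 2.7383 g/L.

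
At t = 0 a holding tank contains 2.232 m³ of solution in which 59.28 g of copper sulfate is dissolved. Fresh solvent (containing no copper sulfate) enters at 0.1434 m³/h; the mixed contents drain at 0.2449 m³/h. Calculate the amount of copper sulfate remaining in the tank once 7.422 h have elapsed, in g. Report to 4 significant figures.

Let m(t) be the amount of copper sulfate. Volume: V(t) = V₀ + (Q_in − Q_out) t = 2.232 − 0.101500 t; V(7.422) = 1.47867 m³.
No copper sulfate enters, so dm/dt = −Q_out · (m/V).
Separate: dm/m = −Q_out dt/V(t) ⇒ ln(m/m₀) = −(Q_out/(Q_in−Q_out)) ln(V/V₀).
m = m₀ (V₀/V)^(Q_out/(Q_in−Q_out)) = 59.28 × (2.232/1.47867)^(-2.41281) = 21.9503 g.

21.95 g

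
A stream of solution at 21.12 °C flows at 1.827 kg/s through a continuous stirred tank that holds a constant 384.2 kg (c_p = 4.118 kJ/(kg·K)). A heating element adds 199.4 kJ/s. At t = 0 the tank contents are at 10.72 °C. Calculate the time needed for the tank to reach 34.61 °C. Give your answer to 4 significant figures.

219.2 s

M c_p dT/dt = ṁ c_p (T_in − T) + Q̇.
τ = M/ṁ = 210.290 s; T_ss = T_in + Q̇/(ṁ c_p) = 47.6233 °C.
T(t) = T_ss + (T₀ − T_ss) e^(−t/τ). Set T = 34.61:
e^(−t/τ) = (34.61 − 47.6233)/(10.72 − 47.6233) = 0.352633
t = −210.290 · ln(0.352633) = 219.191 s.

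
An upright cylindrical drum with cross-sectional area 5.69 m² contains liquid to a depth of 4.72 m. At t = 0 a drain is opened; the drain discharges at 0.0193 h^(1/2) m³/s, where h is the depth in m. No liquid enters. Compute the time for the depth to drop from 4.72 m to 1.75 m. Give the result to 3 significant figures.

A dh/dt = −Q_out = −0.0193 √h.
∫ h^(−1/2) dh = −(0.0193/A) ∫ dt, giving 2√h = 2√h₀ − (0.0193/A) t.
t = 2A(√h₀ − √h)/0.0193 = 2·5.69·(√4.72 − √1.75)/0.0193
  = 11.380 × (2.1726 − 1.3229) / 0.0193 = 501.00 s.

501 s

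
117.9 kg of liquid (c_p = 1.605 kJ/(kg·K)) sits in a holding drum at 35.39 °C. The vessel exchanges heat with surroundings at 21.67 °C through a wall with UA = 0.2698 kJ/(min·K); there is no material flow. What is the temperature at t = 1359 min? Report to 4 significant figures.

M c_p dT/dt = −UA(T − T_amb).
dT/dt = (T_ss − T)/τ with T_ss = T_amb = 21.6700 °C, τ = M c_p/UA = 117.9·1.605/0.2698 = 701.370 min.
This is linear first-order; T(t) = T_ss + (T₀ − T_ss) e^(−t/τ).
T(1359) = 21.6700 + (13.7200)·0.144044 = 23.6463 °C.

23.65 °C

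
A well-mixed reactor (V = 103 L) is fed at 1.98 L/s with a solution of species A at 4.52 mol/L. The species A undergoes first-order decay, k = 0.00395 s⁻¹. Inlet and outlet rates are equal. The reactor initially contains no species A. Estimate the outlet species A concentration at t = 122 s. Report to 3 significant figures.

Species balance: V dC/dt = Q C_in − Q C − k V C.
dC/dt = (Q/V) C_in − (Q/V + k) C; effective rate a = Q/V + k = 0.019223 + 0.00395 = 0.023173 s⁻¹.
C_ss = Q C_in/(Q + kV) = 3.7495 mol/L; C(t) = C_ss + (C₀ − C_ss) e^(−a t).
C(122) = 3.7495 + (-3.7495)·e^(−0.023173·122) = 3.7495 + (-3.7495)·0.059182 = 3.5276 mol/L.

3.53 mol/L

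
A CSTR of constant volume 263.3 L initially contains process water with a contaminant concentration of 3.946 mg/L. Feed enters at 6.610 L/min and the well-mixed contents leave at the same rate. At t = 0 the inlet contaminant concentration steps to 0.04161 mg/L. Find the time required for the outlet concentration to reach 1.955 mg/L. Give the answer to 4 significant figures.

Species balance: V dC/dt = Q(C_in − C) ⇒ τ = V/Q = 39.8336 min.
C(t) = C_in + (C₀ − C_in) e^(−t/τ). Set C = 1.955 and solve for t:
e^(−t/τ) = (C − C_in)/(C₀ − C_in) = (1.955 − 0.04161)/(3.946 − 0.04161) = 0.490061
t = −τ ln(…) = 39.8336 × 0.713225 = 28.4103 min.

28.41 min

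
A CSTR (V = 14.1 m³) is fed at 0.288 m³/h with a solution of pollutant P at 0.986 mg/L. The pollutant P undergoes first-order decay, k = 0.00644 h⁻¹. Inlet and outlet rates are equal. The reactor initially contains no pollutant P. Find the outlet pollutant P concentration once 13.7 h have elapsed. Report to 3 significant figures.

0.231 mg/L

Species balance: V dC/dt = Q C_in − Q C − k V C.
dC/dt = (Q/V) C_in − (Q/V + k) C; effective rate a = Q/V + k = 0.020426 + 0.00644 = 0.026866 h⁻¹.
C_ss = Q C_in/(Q + kV) = 0.74964 mg/L; C(t) = C_ss + (C₀ − C_ss) e^(−a t).
C(13.7) = 0.74964 + (-0.74964)·e^(−0.026866·13.7) = 0.74964 + (-0.74964)·0.69208 = 0.23083 mg/L.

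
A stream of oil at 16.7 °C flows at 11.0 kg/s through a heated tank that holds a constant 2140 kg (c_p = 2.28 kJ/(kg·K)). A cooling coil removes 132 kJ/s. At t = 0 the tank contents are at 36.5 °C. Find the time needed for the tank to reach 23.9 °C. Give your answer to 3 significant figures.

136 s

M c_p dT/dt = ṁ c_p (T_in − T) − Q̇.
τ = M/ṁ = 194.55 s; T_ss = T_in − Q̇/(ṁ c_p) = 11.437 °C.
T(t) = T_ss + (T₀ − T_ss) e^(−t/τ). Set T = 23.9:
e^(−t/τ) = (23.9 − 11.437)/(36.5 − 11.437) = 0.49727
t = −194.55 · ln(0.49727) = 135.91 s.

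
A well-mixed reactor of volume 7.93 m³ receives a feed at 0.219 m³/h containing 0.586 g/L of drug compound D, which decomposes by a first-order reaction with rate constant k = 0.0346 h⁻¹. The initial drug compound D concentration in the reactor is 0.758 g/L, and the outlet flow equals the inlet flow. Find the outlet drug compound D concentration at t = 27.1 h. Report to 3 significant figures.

0.352 g/L

Species balance: V dC/dt = Q C_in − Q C − k V C.
dC/dt = (Q/V) C_in − (Q/V + k) C; effective rate a = Q/V + k = 0.027617 + 0.0346 = 0.062217 h⁻¹.
C_ss = Q C_in/(Q + kV) = 0.26011 g/L; C(t) = C_ss + (C₀ − C_ss) e^(−a t).
C(27.1) = 0.26011 + (0.49789)·e^(−0.062217·27.1) = 0.26011 + (0.49789)·0.18525 = 0.35234 g/L.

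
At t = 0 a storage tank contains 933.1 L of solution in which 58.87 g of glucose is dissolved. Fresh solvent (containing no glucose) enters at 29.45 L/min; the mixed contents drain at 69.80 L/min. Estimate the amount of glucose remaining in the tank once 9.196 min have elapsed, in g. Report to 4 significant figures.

24.49 g

Let m(t) be the amount of glucose. Volume: V(t) = V₀ + (Q_in − Q_out) t = 933.1 − 40.3500 t; V(9.196) = 562.041 L.
Species balance (pure solvent in): dm/dt = −Q_out · m/V(t).
dm/m = −Q_out dt/(V₀ − 40.3500 t); integrating gives ln(m/m₀) = −(Q_out/(Q_in−Q_out)) ln(V/V₀).
m = m₀ (V₀/V)^(Q_out/(Q_in−Q_out)) = 58.87 × (933.1/562.041)^(-1.72986) = 24.4933 g.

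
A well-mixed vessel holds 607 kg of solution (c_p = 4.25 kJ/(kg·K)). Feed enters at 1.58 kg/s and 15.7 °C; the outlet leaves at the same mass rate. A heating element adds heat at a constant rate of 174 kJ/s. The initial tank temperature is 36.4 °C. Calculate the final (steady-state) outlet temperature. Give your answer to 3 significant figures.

41.6 °C

M c_p dT/dt = ṁ c_p (T_in − T) + Q̇.
At steady state dT/dt = 0 ⇒ T_ss = T_in + Q̇/(ṁ c_p) = 15.7 + 174/(1.58·4.25) = 41.612 °C.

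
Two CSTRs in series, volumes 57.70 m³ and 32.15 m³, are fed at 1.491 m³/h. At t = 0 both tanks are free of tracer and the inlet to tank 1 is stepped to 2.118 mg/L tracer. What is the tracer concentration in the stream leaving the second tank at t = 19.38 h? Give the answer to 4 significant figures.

0.3041 mg/L

Species balance on tank i: dCᵢ/dt = (Cᵢ₋₁ − Cᵢ)/τᵢ with τᵢ = Vᵢ/Q.
τ₁ = 57.70/1.491 = 38.6989 h; τ₂ = 32.15/1.491 = 21.5627 h.
Tank 1: C₁ = C_in(1 − e^(−t/τ₁)). Tank 2 (τ₁ ≠ τ₂): C₂ = C_in[1 − (τ₁ e^(−t/τ₁) − τ₂ e^(−t/τ₂))/(τ₁ − τ₂)].
At t = 19.38: e^(−t/τ₁) = 0.606052, e^(−t/τ₂) = 0.407068.
C₂ = 2.118·[1 − (38.6989·0.606052 − 21.5627·0.407068)/(17.1362)] = 2.118·0.143564 = 0.304069 mg/L.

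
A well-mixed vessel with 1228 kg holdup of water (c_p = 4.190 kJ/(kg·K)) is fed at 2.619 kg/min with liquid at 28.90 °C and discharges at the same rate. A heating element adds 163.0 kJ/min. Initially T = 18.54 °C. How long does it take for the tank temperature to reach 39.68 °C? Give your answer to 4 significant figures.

M c_p dT/dt = ṁ c_p (T_in − T) + Q̇.
τ = M/ṁ = 468.881 min; T_ss = T_in + Q̇/(ṁ c_p) = 43.7538 °C.
T(t) = T_ss + (T₀ − T_ss) e^(−t/τ). Set T = 39.68:
e^(−t/τ) = (39.68 − 43.7538)/(18.54 − 43.7538) = 0.161571
t = −468.881 · ln(0.161571) = 854.682 min.

854.7 min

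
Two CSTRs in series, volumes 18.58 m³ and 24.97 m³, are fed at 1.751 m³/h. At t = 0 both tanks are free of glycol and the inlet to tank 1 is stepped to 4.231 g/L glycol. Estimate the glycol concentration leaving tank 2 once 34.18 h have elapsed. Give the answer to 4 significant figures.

Species balance on tank i: dCᵢ/dt = (Cᵢ₋₁ − Cᵢ)/τᵢ with τᵢ = Vᵢ/Q.
τ₁ = 18.58/1.751 = 10.6111 h; τ₂ = 24.97/1.751 = 14.2604 h.
Tank 1: C₁ = C_in(1 − e^(−t/τ₁)). Tank 2 (τ₁ ≠ τ₂): C₂ = C_in[1 − (τ₁ e^(−t/τ₁) − τ₂ e^(−t/τ₂))/(τ₁ − τ₂)].
At t = 34.18: e^(−t/τ₁) = 0.0399087, e^(−t/τ₂) = 0.0910048.
C₂ = 4.231·[1 − (10.6111·0.0399087 − 14.2604·0.0910048)/(-3.64934)] = 4.231·0.760425 = 3.21736 g/L.

3.217 g/L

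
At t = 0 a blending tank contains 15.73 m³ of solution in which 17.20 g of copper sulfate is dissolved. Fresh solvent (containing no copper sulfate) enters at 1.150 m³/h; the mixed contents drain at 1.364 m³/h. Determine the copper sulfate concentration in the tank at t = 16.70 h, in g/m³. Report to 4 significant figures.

Total volume: dV/dt = Q_in − Q_out = -0.214000 m³/h, so V(t) = 15.73 − 0.214000 t and V(16.70) = 12.1562 m³.
Solute balance: dm/dt = 0 − Q_out C = −Q_out m/V(t).
dm/m = −Q_out dt/(V₀ − 0.214000 t); integrating gives ln(m/m₀) = −(Q_out/(Q_in−Q_out)) ln(V/V₀).
m = m₀ (V₀/V)^(Q_out/(Q_in−Q_out)) = 17.20 × (15.73/12.1562)^(-6.37383) = 3.32736 g.
C = m/V = 3.32736/12.1562 = 0.273717 g/m³.

0.2737 g/m³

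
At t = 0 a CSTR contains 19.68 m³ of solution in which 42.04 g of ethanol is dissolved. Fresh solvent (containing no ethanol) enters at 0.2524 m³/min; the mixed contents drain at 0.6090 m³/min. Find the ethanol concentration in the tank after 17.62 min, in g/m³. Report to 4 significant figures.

1.627 g/m³

Total volume: dV/dt = Q_in − Q_out = -0.356600 m³/min, so V(t) = 19.68 − 0.356600 t and V(17.62) = 13.3967 m³.
No ethanol enters, so dm/dt = −Q_out · (m/V).
dm/m = −Q_out dt/(V₀ − 0.356600 t); integrating gives ln(m/m₀) = −(Q_out/(Q_in−Q_out)) ln(V/V₀).
m = m₀ (V₀/V)^(Q_out/(Q_in−Q_out)) = 42.04 × (19.68/13.3967)^(-1.70780) = 21.7979 g.
C = m/V = 21.7979/13.3967 = 1.62711 g/m³.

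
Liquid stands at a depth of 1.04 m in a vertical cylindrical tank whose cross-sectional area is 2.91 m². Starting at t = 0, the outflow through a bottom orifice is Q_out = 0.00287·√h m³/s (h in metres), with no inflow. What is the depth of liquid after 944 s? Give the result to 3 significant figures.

With no inflow, A dh/dt = −0.00287 √h.
This is separable: 2 d(√h)/dt = −0.00287/A, so √h = √h₀ − (0.00287/(2A)) t.
√h = √1.04 − 0.00287·944/(2·2.91) = 1.0198 − 0.46551 = 0.55429.
h = 0.55429² = 0.30724 m.

0.307 m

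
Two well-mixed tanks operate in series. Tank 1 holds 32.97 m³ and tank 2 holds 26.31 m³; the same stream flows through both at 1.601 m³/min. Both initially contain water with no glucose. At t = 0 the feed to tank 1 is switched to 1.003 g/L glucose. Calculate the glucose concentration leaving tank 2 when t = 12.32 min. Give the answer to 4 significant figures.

0.1455 g/L

Each tank obeys Vᵢ dCᵢ/dt = Q(Cᵢ₋₁ − Cᵢ), so τᵢ = Vᵢ/Q.
τ₁ = 32.97/1.601 = 20.5934 min; τ₂ = 26.31/1.601 = 16.4335 min.
Tank 1: C₁ = C_in(1 − e^(−t/τ₁)). Tank 2 (τ₁ ≠ τ₂): C₂ = C_in[1 − (τ₁ e^(−t/τ₁) − τ₂ e^(−t/τ₂))/(τ₁ − τ₂)].
At t = 12.32: e^(−t/τ₁) = 0.549773, e^(−t/τ₂) = 0.472513.
C₂ = 1.003·[1 − (20.5934·0.549773 − 16.4335·0.472513)/(4.15990)] = 1.003·0.145019 = 0.145454 g/L.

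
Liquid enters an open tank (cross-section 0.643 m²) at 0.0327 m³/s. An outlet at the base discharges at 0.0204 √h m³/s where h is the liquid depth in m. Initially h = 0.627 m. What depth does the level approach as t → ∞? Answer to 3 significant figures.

2.57 m

Level balance: A dh/dt = 0.0327 − 0.0204 √h. Setting dh/dt = 0:
Q_in = 0.0204 √h_ss ⇒ √h_ss = 0.0327/0.0204 = 1.6029.
h_ss = 1.6029² = 2.5694 m. (Since h₀ = 0.627 m < h_ss, the level will rise toward this value.)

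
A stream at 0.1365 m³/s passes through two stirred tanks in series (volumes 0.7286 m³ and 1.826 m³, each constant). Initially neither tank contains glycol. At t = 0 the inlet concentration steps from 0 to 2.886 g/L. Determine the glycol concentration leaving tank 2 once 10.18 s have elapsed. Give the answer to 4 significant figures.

Time constants: τᵢ = Vᵢ/Q for each well-mixed tank.
τ₁ = 0.7286/0.1365 = 5.33773 s; τ₂ = 1.826/0.1365 = 13.3773 s.
Solving the cascade with C₁(0)=C₂(0)=0 gives C₂(t) = C_in[1 − (τ₁ e^(−t/τ₁) − τ₂ e^(−t/τ₂))/(τ₁ − τ₂)].
At t = 10.18: e^(−t/τ₁) = 0.148499, e^(−t/τ₂) = 0.467203.
C₂ = 2.886·[1 − (5.33773·0.148499 − 13.3773·0.467203)/(-8.03956)] = 2.886·0.321199 = 0.926979 g/L.

0.9270 g/L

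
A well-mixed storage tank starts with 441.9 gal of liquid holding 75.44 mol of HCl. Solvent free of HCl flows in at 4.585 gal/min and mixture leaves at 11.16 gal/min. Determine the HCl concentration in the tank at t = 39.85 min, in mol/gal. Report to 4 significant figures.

Let m(t) be the amount of HCl. Volume: V(t) = V₀ + (Q_in − Q_out) t = 441.9 − 6.57500 t; V(39.85) = 179.886 gal.
Solute balance: dm/dt = 0 − Q_out C = −Q_out m/V(t).
dm/m = −Q_out dt/(V₀ − 6.57500 t); integrating gives ln(m/m₀) = −(Q_out/(Q_in−Q_out)) ln(V/V₀).
m = m₀ (V₀/V)^(Q_out/(Q_in−Q_out)) = 75.44 × (441.9/179.886)^(-1.69734) = 16.4092 mol.
C = m/V = 16.4092/179.886 = 0.0912196 mol/gal.

0.09122 mol/gal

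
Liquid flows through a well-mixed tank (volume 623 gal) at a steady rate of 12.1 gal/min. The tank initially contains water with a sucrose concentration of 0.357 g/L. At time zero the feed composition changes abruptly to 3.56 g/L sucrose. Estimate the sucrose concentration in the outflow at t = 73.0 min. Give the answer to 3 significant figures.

2.78 g/L

Species balance on the tank: V dC/dt = Q(C_in − C).
Rewrite as dC/dt + C/τ = C_in/τ, τ = V/Q = 51.488 min.
Integrating: C(t) = C_in + (C₀ − C_in) e^(−t/τ).
C(73.0) = 3.56 + (0.357 − 3.56)·e^(−73.0/51.488) = 3.56 + (-3.2030)·0.24224 = 2.7841 g/L.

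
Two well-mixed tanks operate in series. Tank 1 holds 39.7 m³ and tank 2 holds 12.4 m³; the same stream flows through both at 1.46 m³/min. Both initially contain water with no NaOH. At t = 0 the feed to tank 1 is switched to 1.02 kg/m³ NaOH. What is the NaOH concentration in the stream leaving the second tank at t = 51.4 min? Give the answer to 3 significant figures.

Each tank obeys Vᵢ dCᵢ/dt = Q(Cᵢ₋₁ − Cᵢ), so τᵢ = Vᵢ/Q.
τ₁ = 39.7/1.46 = 27.192 min; τ₂ = 12.4/1.46 = 8.4932 min.
Solving the cascade with C₁(0)=C₂(0)=0 gives C₂(t) = C_in[1 − (τ₁ e^(−t/τ₁) − τ₂ e^(−t/τ₂))/(τ₁ − τ₂)].
At t = 51.4: e^(−t/τ₁) = 0.15103, e^(−t/τ₂) = 0.0023533.
C₂ = 1.02·[1 − (27.192·0.15103 − 8.4932·0.0023533)/(18.699)] = 1.02·0.78144 = 0.79707 kg/m³.

0.797 kg/m³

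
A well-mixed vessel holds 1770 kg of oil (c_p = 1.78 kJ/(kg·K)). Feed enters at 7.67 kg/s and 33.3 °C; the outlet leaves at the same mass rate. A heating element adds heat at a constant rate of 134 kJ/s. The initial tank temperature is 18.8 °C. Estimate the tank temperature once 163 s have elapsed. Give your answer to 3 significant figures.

31.1 °C

M c_p dT/dt = ṁ c_p (T_in − T) + Q̇.
Rearrange: dT/dt = (T_ss − T)/τ with τ = M/ṁ = 230.77 s and T_ss = T_in + Q̇/(ṁ c_p) = 43.115 °C.
T approaches T_ss exponentially: T(t) = T_ss + (T₀ − T_ss) e^(−t/τ).
T(163) = 43.115 + (-24.315)·e^(−163/230.77) = 43.115 + (-24.315)·0.49345 = 31.117 °C.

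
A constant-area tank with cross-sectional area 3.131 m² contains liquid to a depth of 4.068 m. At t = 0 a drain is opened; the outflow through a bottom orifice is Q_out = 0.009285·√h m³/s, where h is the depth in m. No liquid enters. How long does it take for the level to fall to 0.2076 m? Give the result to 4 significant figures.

1053 s

With no inflow, A dh/dt = −0.009285 √h.
∫ h^(−1/2) dh = −(0.009285/A) ∫ dt, giving 2√h = 2√h₀ − (0.009285/A) t.
t = 2A(√h₀ − √h)/0.009285 = 2·3.131·(√4.068 − √0.2076)/0.009285
  = 6.26200 × (2.01693 − 0.455631) / 0.009285 = 1052.97 s.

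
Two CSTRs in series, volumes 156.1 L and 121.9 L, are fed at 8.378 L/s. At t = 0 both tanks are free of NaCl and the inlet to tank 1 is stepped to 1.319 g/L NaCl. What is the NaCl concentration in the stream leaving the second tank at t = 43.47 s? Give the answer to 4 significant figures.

Species balance on tank i: dCᵢ/dt = (Cᵢ₋₁ − Cᵢ)/τᵢ with τᵢ = Vᵢ/Q.
τ₁ = 156.1/8.378 = 18.6321 s; τ₂ = 121.9/8.378 = 14.5500 s.
Tank 1: C₁ = C_in(1 − e^(−t/τ₁)). Tank 2 (τ₁ ≠ τ₂): C₂ = C_in[1 − (τ₁ e^(−t/τ₁) − τ₂ e^(−t/τ₂))/(τ₁ − τ₂)].
At t = 43.47: e^(−t/τ₁) = 0.0969979, e^(−t/τ₂) = 0.0504069.
C₂ = 1.319·[1 − (18.6321·0.0969979 − 14.5500·0.0504069)/(4.08212)] = 1.319·0.736937 = 0.972020 g/L.

0.9720 g/L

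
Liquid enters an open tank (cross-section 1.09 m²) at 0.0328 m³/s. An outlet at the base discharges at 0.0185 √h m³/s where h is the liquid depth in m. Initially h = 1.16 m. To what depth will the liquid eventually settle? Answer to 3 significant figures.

3.14 m

Level balance: A dh/dt = 0.0328 − 0.0185 √h. Setting dh/dt = 0:
Q_in = 0.0185 √h_ss ⇒ √h_ss = 0.0328/0.0185 = 1.7730.
h_ss = 1.7730² = 3.1434 m. (Since h₀ = 1.16 m < h_ss, the level will rise toward this value.)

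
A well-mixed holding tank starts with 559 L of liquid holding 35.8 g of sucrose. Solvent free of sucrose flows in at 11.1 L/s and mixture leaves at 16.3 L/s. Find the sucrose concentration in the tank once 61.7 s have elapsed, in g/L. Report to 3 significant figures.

0.0104 g/L

Total volume: dV/dt = Q_in − Q_out = -5.2000 L/s, so V(t) = 559 − 5.2000 t and V(61.7) = 238.16 L.
Solute balance: dm/dt = 0 − Q_out C = −Q_out m/V(t).
Separate: dm/m = −Q_out dt/V(t) ⇒ ln(m/m₀) = −(Q_out/(Q_in−Q_out)) ln(V/V₀).
m = m₀ (V₀/V)^(Q_out/(Q_in−Q_out)) = 35.8 × (559/238.16)^(-3.1346) = 2.4682 g.
C = m/V = 2.4682/238.16 = 0.010363 g/L.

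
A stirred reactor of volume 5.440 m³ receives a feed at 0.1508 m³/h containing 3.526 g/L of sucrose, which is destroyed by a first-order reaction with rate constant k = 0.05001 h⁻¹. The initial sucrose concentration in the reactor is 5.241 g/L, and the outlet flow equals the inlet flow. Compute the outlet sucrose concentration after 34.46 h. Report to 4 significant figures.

Species balance: V dC/dt = Q C_in − Q C − k V C.
This is linear with rate a = Q/V + k = 0.0777306 h⁻¹.
C_ss = Q C_in/(Q + kV) = 1.25746 g/L; C(t) = C_ss + (C₀ − C_ss) e^(−a t).
C(34.46) = 1.25746 + (3.98354)·e^(−0.0777306·34.46) = 1.25746 + (3.98354)·0.0686595 = 1.53096 g/L.

1.531 g/L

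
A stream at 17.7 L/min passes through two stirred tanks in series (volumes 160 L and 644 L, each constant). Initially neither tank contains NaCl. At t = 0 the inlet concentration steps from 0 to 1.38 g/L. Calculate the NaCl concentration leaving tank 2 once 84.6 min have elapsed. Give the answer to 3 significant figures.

Time constants: τᵢ = Vᵢ/Q for each well-mixed tank.
τ₁ = 160/17.7 = 9.0395 min; τ₂ = 644/17.7 = 36.384 min.
Solving the cascade with C₁(0)=C₂(0)=0 gives C₂(t) = C_in[1 − (τ₁ e^(−t/τ₁) − τ₂ e^(−t/τ₂))/(τ₁ − τ₂)].
At t = 84.6: e^(−t/τ₁) = 8.6197e-05, e^(−t/τ₂) = 0.097765.
C₂ = 1.38·[1 − (9.0395·8.6197e-05 − 36.384·0.097765)/(-27.345)] = 1.38·0.86994 = 1.2005 g/L.

1.20 g/L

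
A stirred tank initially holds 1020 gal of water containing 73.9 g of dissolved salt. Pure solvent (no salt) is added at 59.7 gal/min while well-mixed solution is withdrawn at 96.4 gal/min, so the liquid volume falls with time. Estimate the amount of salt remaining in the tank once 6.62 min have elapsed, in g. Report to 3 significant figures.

Let m(t) be the amount of salt. Volume: V(t) = V₀ + (Q_in − Q_out) t = 1020 − 36.700 t; V(6.62) = 777.05 gal.
Solute balance: dm/dt = 0 − Q_out C = −Q_out m/V(t).
dm/m = −Q_out dt/(V₀ − 36.700 t); integrating gives ln(m/m₀) = −(Q_out/(Q_in−Q_out)) ln(V/V₀).
m = m₀ (V₀/V)^(Q_out/(Q_in−Q_out)) = 73.9 × (1020/777.05)^(-2.6267) = 36.165 g.

36.2 g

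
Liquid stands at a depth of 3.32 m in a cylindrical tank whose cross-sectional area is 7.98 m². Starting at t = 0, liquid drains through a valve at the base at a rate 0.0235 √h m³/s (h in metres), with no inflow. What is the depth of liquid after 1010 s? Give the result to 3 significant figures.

Mass balance (ρ constant): A dh/dt = −0.0235 √h.
This is separable: 2 d(√h)/dt = −0.0235/A, so √h = √h₀ − (0.0235/(2A)) t.
√h = √3.32 − 0.0235·1010/(2·7.98) = 1.8221 − 1.4872 = 0.33493.
h = 0.33493² = 0.11218 m.

0.112 m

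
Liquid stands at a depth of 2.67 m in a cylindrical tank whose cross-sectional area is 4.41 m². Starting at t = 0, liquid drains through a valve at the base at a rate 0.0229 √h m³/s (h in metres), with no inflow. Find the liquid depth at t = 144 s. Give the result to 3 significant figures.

Unsteady balance on liquid volume: A dh/dt = −0.0229 √h.
Separate and integrate: 2(√h − √h₀) = −(0.0229/A) t.
√h = √2.67 − 0.0229·144/(2·4.41) = 1.6340 − 0.37388 = 1.2601.
h = 1.2601² = 1.5879 m.

1.59 m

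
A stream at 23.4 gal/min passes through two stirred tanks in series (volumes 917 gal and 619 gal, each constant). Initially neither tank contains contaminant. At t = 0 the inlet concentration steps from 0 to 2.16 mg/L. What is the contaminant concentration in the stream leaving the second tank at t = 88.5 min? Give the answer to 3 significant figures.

1.62 mg/L

Time constants: τᵢ = Vᵢ/Q for each well-mixed tank.
τ₁ = 917/23.4 = 39.188 min; τ₂ = 619/23.4 = 26.453 min.
Solving the cascade with C₁(0)=C₂(0)=0 gives C₂(t) = C_in[1 − (τ₁ e^(−t/τ₁) − τ₂ e^(−t/τ₂))/(τ₁ − τ₂)].
At t = 88.5: e^(−t/τ₁) = 0.10452, e^(−t/τ₂) = 0.035241.
C₂ = 2.16·[1 − (39.188·0.10452 − 26.453·0.035241)/(12.735)] = 2.16·0.75156 = 1.6234 mg/L.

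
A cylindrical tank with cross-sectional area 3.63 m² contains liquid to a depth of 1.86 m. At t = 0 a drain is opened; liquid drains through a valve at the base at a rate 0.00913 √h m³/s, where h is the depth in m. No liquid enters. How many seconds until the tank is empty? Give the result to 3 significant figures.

1080 s

With no inflow, A dh/dt = −0.00913 √h.
This is separable: 2 d(√h)/dt = −0.00913/A, so √h = √h₀ − (0.00913/(2A)) t.
Tank is empty when √h = 0: t_empty = 2A√h₀/0.00913.
t_empty = 2·3.63·√1.86/0.00913 = 7.2600·1.3638/0.00913 = 1084.5 s.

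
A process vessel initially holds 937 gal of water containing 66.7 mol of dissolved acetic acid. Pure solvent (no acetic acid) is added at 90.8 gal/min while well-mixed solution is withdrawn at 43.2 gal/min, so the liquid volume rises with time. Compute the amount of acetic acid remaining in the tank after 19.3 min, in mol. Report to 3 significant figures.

Total volume: dV/dt = Q_in − Q_out = 47.600 gal/min, so V(t) = 937 + 47.600 t and V(19.3) = 1855.7 gal.
No acetic acid enters, so dm/dt = −Q_out · (m/V).
Separate: dm/m = −Q_out dt/V(t) ⇒ ln(m/m₀) = −(Q_out/(Q_in−Q_out)) ln(V/V₀).
m = m₀ (V₀/V)^(Q_out/(Q_in−Q_out)) = 66.7 × (937/1855.7)^(0.90756) = 35.875 mol.

35.9 mol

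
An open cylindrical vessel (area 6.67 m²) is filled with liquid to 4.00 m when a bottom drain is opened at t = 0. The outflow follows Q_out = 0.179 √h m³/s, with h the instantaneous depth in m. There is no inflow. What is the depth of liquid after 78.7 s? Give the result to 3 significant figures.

Unsteady balance on liquid volume: A dh/dt = −0.179 √h.
This is separable: 2 d(√h)/dt = −0.179/A, so √h = √h₀ − (0.179/(2A)) t.
√h = √4.00 − 0.179·78.7/(2·6.67) = 2.0000 − 1.0560 = 0.94398.
h = 0.94398² = 0.89110 m.

0.891 m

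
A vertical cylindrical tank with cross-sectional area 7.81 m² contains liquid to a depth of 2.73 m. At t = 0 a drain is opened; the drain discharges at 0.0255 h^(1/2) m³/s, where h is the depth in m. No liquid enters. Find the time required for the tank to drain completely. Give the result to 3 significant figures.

Accumulation of liquid (constant cross-section A): A dh/dt = −0.0255 √h.
∫ h^(−1/2) dh = −(0.0255/A) ∫ dt, giving 2√h = 2√h₀ − (0.0255/A) t.
Set h = 0: 2√h₀ = (0.0255/A) t_empty ⇒ t_empty = 2A√h₀/0.0255.
t_empty = 2·7.81·√2.73/0.0255 = 15.620·1.6523/0.0255 = 1012.1 s.

1010 s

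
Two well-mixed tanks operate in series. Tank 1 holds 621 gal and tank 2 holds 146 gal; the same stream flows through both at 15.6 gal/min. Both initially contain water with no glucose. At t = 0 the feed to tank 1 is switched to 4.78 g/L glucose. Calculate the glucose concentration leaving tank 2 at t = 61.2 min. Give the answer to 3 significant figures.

Time constants: τᵢ = Vᵢ/Q for each well-mixed tank.
τ₁ = 621/15.6 = 39.808 min; τ₂ = 146/15.6 = 9.3590 min.
Tank 1: C₁ = C_in(1 − e^(−t/τ₁)). Tank 2 (τ₁ ≠ τ₂): C₂ = C_in[1 − (τ₁ e^(−t/τ₁) − τ₂ e^(−t/τ₂))/(τ₁ − τ₂)].
At t = 61.2: e^(−t/τ₁) = 0.21494, e^(−t/τ₂) = 0.0014457.
C₂ = 4.78·[1 − (39.808·0.21494 − 9.3590·0.0014457)/(30.449)] = 4.78·0.71944 = 3.4389 g/L.

3.44 g/L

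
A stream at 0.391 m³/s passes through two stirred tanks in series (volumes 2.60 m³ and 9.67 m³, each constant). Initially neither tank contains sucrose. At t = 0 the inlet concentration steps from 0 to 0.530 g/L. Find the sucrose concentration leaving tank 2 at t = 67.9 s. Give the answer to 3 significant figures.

Species balance on tank i: dCᵢ/dt = (Cᵢ₋₁ − Cᵢ)/τᵢ with τᵢ = Vᵢ/Q.
τ₁ = 2.60/0.391 = 6.6496 s; τ₂ = 9.67/0.391 = 24.731 s.
Tank 1: C₁ = C_in(1 − e^(−t/τ₁)). Tank 2 (τ₁ ≠ τ₂): C₂ = C_in[1 − (τ₁ e^(−t/τ₁) − τ₂ e^(−t/τ₂))/(τ₁ − τ₂)].
At t = 67.9: e^(−t/τ₁) = 3.6759e-05, e^(−t/τ₂) = 0.064217.
C₂ = 0.530·[1 − (6.6496·3.6759e-05 − 24.731·0.064217)/(-18.082)] = 0.530·0.91218 = 0.48346 g/L.

0.483 g/L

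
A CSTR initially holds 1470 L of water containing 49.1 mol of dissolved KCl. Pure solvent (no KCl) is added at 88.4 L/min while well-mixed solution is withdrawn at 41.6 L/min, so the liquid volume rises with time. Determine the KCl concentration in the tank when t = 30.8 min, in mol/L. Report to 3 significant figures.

0.00919 mol/L

Total volume: dV/dt = Q_in − Q_out = 46.800 L/min, so V(t) = 1470 + 46.800 t and V(30.8) = 2911.4 L.
Species balance (pure solvent in): dm/dt = −Q_out · m/V(t).
Separate: dm/m = −Q_out dt/V(t) ⇒ ln(m/m₀) = −(Q_out/(Q_in−Q_out)) ln(V/V₀).
m = m₀ (V₀/V)^(Q_out/(Q_in−Q_out)) = 49.1 × (1470/2911.4)^(0.88889) = 26.747 mol.
C = m/V = 26.747/2911.4 = 0.0091867 mol/L.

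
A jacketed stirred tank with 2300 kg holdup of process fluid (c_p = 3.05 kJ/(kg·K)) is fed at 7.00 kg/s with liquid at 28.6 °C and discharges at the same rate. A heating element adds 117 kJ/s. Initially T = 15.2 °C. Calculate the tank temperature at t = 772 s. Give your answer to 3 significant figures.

32.3 °C

Energy balance: M c_p dT/dt = ṁ c_p (T_in − T) + 117.
Rearrange: dT/dt = (T_ss − T)/τ with τ = M/ṁ = 328.57 s and T_ss = T_in + Q̇/(ṁ c_p) = 34.080 °C.
This is linear first-order; T(t) = T_ss + (T₀ − T_ss) e^(−t/τ).
T(772) = 34.080 + (-18.880)·e^(−772/328.57) = 34.080 + (-18.880)·0.095411 = 32.279 °C.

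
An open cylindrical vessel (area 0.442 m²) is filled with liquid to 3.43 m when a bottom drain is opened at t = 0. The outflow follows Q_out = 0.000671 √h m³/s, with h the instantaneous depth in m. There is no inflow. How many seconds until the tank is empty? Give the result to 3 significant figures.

A dh/dt = −Q_out = −0.000671 √h.
This is separable: 2 d(√h)/dt = −0.000671/A, so √h = √h₀ − (0.000671/(2A)) t.
Set h = 0: 2√h₀ = (0.000671/A) t_empty ⇒ t_empty = 2A√h₀/0.000671.
t_empty = 2·0.442·√3.43/0.000671 = 0.88400·1.8520/0.000671 = 2439.9 s.

2440 s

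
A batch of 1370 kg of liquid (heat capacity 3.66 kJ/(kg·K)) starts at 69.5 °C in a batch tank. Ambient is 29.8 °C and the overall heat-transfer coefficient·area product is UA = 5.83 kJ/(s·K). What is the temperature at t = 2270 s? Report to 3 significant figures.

32.6 °C

Lumped-capacitance energy balance: M c_p dT/dt = UA(T_amb − T).
dT/dt = (T_ss − T)/τ with T_ss = T_amb = 29.800 °C, τ = M c_p/UA = 1370·3.66/5.83 = 860.07 s.
T approaches T_ss exponentially: T(t) = T_ss + (T₀ − T_ss) e^(−t/τ).
T(2270) = 29.800 + (39.700)·0.071410 = 32.635 °C.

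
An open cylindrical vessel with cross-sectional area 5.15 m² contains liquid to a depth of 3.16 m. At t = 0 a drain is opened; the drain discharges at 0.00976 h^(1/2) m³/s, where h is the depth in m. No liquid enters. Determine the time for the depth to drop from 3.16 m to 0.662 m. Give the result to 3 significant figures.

Accumulation of liquid (constant cross-section A): A dh/dt = −0.00976 √h.
Separate and integrate: 2(√h − √h₀) = −(0.00976/A) t.
t = 2A(√h₀ − √h)/0.00976 = 2·5.15·(√3.16 − √0.662)/0.00976
  = 10.300 × (1.7776 − 0.81363) / 0.00976 = 1017.3 s.

1020 s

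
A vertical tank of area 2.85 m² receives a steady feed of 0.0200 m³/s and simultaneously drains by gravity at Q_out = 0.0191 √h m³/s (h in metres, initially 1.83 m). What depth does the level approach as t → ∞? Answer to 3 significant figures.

1.10 m

Level balance: A dh/dt = 0.0200 − 0.0191 √h. Setting dh/dt = 0:
Q_in = 0.0191 √h_ss ⇒ √h_ss = 0.0200/0.0191 = 1.0471.
h_ss = 1.0471² = 1.0965 m. (Since h₀ = 1.83 m > h_ss, the level will fall toward this value.)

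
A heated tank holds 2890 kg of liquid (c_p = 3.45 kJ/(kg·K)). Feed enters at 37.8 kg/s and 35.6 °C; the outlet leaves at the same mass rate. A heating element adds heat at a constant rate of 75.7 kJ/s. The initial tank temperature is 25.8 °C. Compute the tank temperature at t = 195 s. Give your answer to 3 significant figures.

Heat balance on the well-mixed liquid: M c_p dT/dt = ṁ c_p (T_in − T) + 75.7.
Rearrange: dT/dt = (T_ss − T)/τ with τ = M/ṁ = 76.455 s and T_ss = T_in + Q̇/(ṁ c_p) = 36.180 °C.
Solution: T(t) = T_ss + (T₀ − T_ss) e^(−t/τ).
T(195) = 36.180 + (-10.380)·e^(−195/76.455) = 36.180 + (-10.380)·0.078041 = 35.370 °C.

35.4 °C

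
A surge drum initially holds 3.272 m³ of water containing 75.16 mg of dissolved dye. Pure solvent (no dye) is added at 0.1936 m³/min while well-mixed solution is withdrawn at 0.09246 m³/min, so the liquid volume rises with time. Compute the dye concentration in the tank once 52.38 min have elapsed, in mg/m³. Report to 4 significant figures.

Total volume: dV/dt = Q_in − Q_out = 0.101140 m³/min, so V(t) = 3.272 + 0.101140 t and V(52.38) = 8.56971 m³.
Species balance (pure solvent in): dm/dt = −Q_out · m/V(t).
dm/m = −Q_out dt/(V₀ + 0.101140 t); integrating gives ln(m/m₀) = −(Q_out/(Q_in−Q_out)) ln(V/V₀).
m = m₀ (V₀/V)^(Q_out/(Q_in−Q_out)) = 75.16 × (3.272/8.56971)^(0.914178) = 31.1688 mg.
C = m/V = 31.1688/8.56971 = 3.63709 mg/m³.

3.637 mg/m³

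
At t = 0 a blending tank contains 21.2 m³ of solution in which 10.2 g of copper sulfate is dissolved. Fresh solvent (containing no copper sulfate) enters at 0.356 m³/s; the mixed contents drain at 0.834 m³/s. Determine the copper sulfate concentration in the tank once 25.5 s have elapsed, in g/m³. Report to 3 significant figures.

0.254 g/m³

Total volume: dV/dt = Q_in − Q_out = -0.47800 m³/s, so V(t) = 21.2 − 0.47800 t and V(25.5) = 9.0110 m³.
No copper sulfate enters, so dm/dt = −Q_out · (m/V).
Separate: dm/m = −Q_out dt/V(t) ⇒ ln(m/m₀) = −(Q_out/(Q_in−Q_out)) ln(V/V₀).
m = m₀ (V₀/V)^(Q_out/(Q_in−Q_out)) = 10.2 × (21.2/9.0110)^(-1.7448) = 2.2925 g.
C = m/V = 2.2925/9.0110 = 0.25441 g/m³.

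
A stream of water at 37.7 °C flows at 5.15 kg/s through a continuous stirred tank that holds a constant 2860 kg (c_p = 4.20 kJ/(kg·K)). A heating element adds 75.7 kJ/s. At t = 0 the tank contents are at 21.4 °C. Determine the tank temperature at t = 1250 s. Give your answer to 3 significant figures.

Energy balance: M c_p dT/dt = ṁ c_p (T_in − T) + 75.7.
τ = M/ṁ = 555.34 s; T_ss = T_in + Q̇/(ṁ c_p) = 37.7 + 75.7/(5.15·4.20) = 41.200 °C.
T approaches T_ss exponentially: T(t) = T_ss + (T₀ − T_ss) e^(−t/τ).
T(1250) = 41.200 + (-19.800)·e^(−1250/555.34) = 41.200 + (-19.800)·0.10531 = 39.115 °C.

39.1 °C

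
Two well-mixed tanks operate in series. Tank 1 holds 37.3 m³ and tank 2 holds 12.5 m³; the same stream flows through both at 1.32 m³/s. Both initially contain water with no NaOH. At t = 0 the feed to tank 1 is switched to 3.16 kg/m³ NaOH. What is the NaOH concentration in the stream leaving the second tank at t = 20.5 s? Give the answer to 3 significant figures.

Time constants: τᵢ = Vᵢ/Q for each well-mixed tank.
τ₁ = 37.3/1.32 = 28.258 s; τ₂ = 12.5/1.32 = 9.4697 s.
Solving the cascade with C₁(0)=C₂(0)=0 gives C₂(t) = C_in[1 − (τ₁ e^(−t/τ₁) − τ₂ e^(−t/τ₂))/(τ₁ − τ₂)].
At t = 20.5: e^(−t/τ₁) = 0.48410, e^(−t/τ₂) = 0.11477.
C₂ = 3.16·[1 − (28.258·0.48410 − 9.4697·0.11477)/(18.788)] = 3.16·0.32975 = 1.0420 kg/m³.

1.04 kg/m³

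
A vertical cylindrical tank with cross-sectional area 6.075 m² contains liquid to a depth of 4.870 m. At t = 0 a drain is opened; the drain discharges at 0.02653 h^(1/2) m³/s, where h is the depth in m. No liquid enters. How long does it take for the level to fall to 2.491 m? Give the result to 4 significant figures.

With no inflow, A dh/dt = −0.02653 √h.
This is separable: 2 d(√h)/dt = −0.02653/A, so √h = √h₀ − (0.02653/(2A)) t.
t = 2A(√h₀ − √h)/0.02653 = 2·6.075·(√4.870 − √2.491)/0.02653
  = 12.1500 × (2.20681 − 1.57829) / 0.02653 = 287.843 s.

287.8 s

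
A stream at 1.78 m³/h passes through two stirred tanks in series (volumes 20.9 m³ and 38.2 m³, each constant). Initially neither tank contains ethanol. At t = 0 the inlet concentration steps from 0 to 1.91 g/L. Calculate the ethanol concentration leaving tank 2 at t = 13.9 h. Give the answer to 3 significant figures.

Time constants: τᵢ = Vᵢ/Q for each well-mixed tank.
τ₁ = 20.9/1.78 = 11.742 h; τ₂ = 38.2/1.78 = 21.461 h.
Tank 1: C₁ = C_in(1 − e^(−t/τ₁)). Tank 2 (τ₁ ≠ τ₂): C₂ = C_in[1 − (τ₁ e^(−t/τ₁) − τ₂ e^(−t/τ₂))/(τ₁ − τ₂)].
At t = 13.9: e^(−t/τ₁) = 0.30610, e^(−t/τ₂) = 0.52325.
C₂ = 1.91·[1 − (11.742·0.30610 − 21.461·0.52325)/(-9.7191)] = 1.91·0.21442 = 0.40954 g/L.

0.410 g/L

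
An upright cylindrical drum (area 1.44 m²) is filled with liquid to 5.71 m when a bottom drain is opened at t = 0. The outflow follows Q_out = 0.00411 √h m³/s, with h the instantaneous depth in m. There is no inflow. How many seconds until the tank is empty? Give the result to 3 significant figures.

With no inflow, A dh/dt = −0.00411 √h.
∫ h^(−1/2) dh = −(0.00411/A) ∫ dt, giving 2√h = 2√h₀ − (0.00411/A) t.
Tank is empty when √h = 0: t_empty = 2A√h₀/0.00411.
t_empty = 2·1.44·√5.71/0.00411 = 2.8800·2.3896/0.00411 = 1674.4 s.

1670 s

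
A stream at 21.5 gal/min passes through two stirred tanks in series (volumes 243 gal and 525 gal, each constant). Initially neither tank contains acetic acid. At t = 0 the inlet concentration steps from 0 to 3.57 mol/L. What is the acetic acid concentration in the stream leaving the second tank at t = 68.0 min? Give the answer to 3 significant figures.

3.17 mol/L

Each tank obeys Vᵢ dCᵢ/dt = Q(Cᵢ₋₁ − Cᵢ), so τᵢ = Vᵢ/Q.
τ₁ = 243/21.5 = 11.302 min; τ₂ = 525/21.5 = 24.419 min.
Tank 1: C₁ = C_in(1 − e^(−t/τ₁)). Tank 2 (τ₁ ≠ τ₂): C₂ = C_in[1 − (τ₁ e^(−t/τ₁) − τ₂ e^(−t/τ₂))/(τ₁ − τ₂)].
At t = 68.0: e^(−t/τ₁) = 0.0024383, e^(−t/τ₂) = 0.061744.
C₂ = 3.57·[1 − (11.302·0.0024383 − 24.419·0.061744)/(-13.116)] = 3.57·0.88715 = 3.1671 mol/L.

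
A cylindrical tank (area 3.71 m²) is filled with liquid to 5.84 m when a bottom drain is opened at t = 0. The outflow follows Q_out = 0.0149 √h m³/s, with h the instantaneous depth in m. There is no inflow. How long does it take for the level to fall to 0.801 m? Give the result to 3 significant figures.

758 s

Volume balance on the tank: A dh/dt = −0.0149 √h.
This is separable: 2 d(√h)/dt = −0.0149/A, so √h = √h₀ − (0.0149/(2A)) t.
t = 2A(√h₀ − √h)/0.0149 = 2·3.71·(√5.84 − √0.801)/0.0149
  = 7.4200 × (2.4166 − 0.89499) / 0.0149 = 757.75 s.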